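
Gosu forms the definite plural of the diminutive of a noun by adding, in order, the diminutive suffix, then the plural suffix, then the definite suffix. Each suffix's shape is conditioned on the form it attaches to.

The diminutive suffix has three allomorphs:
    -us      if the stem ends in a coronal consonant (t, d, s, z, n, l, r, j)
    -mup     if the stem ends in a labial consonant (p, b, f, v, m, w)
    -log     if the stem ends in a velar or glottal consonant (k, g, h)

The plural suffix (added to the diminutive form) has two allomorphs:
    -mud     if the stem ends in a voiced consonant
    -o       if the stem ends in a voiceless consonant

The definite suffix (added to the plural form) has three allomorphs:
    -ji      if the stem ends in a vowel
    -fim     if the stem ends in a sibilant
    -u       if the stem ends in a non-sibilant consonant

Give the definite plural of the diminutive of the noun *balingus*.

balingususoji

*balingus* — final consonant /s/ (coronal) → -us → *balingusus*.
The final consonant of the diminutive form *balingusus* is /s/, which is voiceless, so the plural suffix is -o, giving *balingususo*.
The plural form *balingususo*: final sound = /o/, a vowel → -ji → *balingususoji*.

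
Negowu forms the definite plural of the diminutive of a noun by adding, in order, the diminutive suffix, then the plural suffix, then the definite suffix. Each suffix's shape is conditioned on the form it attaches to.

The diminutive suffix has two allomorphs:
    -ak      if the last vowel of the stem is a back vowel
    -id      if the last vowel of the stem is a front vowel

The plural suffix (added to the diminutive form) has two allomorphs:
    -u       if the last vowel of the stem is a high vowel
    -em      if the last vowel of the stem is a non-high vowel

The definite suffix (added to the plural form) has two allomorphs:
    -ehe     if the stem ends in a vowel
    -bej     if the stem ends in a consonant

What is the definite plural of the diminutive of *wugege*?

wugegeiduehe

The last vowel of *wugege* is /e/, which is a front vowel, so the diminutive suffix is -id, giving *wugegeid*.
The last vowel of the diminutive form *wugegeid* is /i/, which is a high vowel, so the plural suffix is -u, giving *wugegeidu*.
The final sound of the plural form *wugegeidu* is /u/, which is a vowel, so the definite suffix is -ehe, giving *wugegeiduehe*.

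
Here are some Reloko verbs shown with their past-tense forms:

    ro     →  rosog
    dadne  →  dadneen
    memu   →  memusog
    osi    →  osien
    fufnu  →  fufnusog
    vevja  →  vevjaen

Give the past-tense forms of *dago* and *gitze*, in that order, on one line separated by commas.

The alternation tracks the last vowel of the stem — -sog when the last vowel of the stem is a rounded vowel (*ro*, *memu*, *fufnu*); -en when the last vowel of the stem is an unrounded vowel (*dadne*, *osi*, *vevja*).
The last vowel of *dago* is /o/, which is a rounded vowel, so the suffix is -sog, giving *dagosog*.
The last vowel of *gitze* is /e/, which is an unrounded vowel, so the suffix is -en, giving *gitzeen*.

dagosog, gitzeen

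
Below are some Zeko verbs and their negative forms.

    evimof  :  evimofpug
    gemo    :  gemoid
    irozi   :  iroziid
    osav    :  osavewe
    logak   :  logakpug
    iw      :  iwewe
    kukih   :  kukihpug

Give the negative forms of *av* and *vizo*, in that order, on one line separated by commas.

The suffix is conditioned by the final sound: -pug when the stem ends in a voiceless consonant (*evimof*, *logak*, *kukih*); -ewe when the stem ends in a voiced consonant (*osav*, *iw*); -id when the stem ends in a vowel (*gemo*, *irozi*).
Since the final sound of *av* is /v/ (a voiced consonant), it takes -ewe, giving *avewe*.
*vizo*: final sound = /o/, a vowel → -id → *vizoid*.

avewe, vizoid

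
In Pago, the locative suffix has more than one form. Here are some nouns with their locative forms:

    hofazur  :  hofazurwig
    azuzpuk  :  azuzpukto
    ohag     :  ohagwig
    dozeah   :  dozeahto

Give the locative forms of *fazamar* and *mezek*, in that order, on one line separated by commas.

The pattern is voicing of the final consonant: -to when the stem ends in a voiceless consonant (*azuzpuk*, *dozeah*); -wig when the stem ends in a voiced consonant (*hofazur*, *ohag*).
Since the final consonant of *fazamar* is /r/ (voiced), it takes -wig, giving *fazamarwig*.
The final consonant of *mezek* is /k/, which is voiceless, so the suffix is -to, giving *mezekto*.

fazamarwig, mezekto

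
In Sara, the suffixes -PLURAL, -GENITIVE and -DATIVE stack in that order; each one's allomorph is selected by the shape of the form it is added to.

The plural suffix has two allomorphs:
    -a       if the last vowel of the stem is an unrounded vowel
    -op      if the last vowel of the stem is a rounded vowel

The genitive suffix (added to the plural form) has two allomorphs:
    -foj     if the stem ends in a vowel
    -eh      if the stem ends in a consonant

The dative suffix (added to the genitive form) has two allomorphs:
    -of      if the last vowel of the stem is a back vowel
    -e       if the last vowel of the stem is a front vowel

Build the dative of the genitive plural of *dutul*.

dutulopehe

The last vowel of *dutul* is /u/, which is a rounded vowel, so the plural suffix is -op, giving *dutulop*.
The plural form *dutulop*: final sound = /p/, a consonant → -eh → *dutulopeh*.
The last vowel of the genitive form *dutulopeh* is /e/, which is a front vowel, so the dative suffix is -e, giving *dutulopehe*.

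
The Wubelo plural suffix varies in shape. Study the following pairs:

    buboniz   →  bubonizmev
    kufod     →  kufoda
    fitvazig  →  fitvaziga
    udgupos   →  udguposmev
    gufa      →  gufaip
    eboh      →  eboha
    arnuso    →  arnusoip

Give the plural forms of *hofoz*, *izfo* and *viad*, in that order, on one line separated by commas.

The pattern is sibilance of the final sound: -mev when the stem ends in a sibilant (*buboniz*, *udgupos*); -a when the stem ends in a non-sibilant consonant (*kufod*, *fitvazig*, *eboh*); -ip when the stem ends in a vowel (*gufa*, *arnuso*).
*hofoz* — final sound /z/ (a sibilant) → -mev → *hofozmev*.
*izfo* — final sound /o/ (a vowel) → -ip → *izfoip*.
*viad* — final sound /d/ (a non-sibilant consonant) → -a → *viada*.

hofozmev, izfoip, viada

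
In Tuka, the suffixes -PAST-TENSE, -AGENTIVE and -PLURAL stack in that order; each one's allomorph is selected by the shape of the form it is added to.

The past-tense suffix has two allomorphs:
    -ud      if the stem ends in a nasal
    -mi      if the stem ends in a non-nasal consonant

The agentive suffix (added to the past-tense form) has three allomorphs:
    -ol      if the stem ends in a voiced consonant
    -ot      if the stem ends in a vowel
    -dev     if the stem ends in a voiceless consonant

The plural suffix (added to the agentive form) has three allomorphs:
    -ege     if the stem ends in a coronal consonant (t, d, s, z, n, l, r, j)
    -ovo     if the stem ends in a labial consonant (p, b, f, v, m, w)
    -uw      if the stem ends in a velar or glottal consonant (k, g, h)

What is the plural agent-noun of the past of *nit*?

nitmiotege

*nit* — final consonant /t/ (non-nasal) → -mi → *nitmi*.
The final sound of the past-tense form *nitmi* is /i/, which is a vowel, so the agentive suffix is -ot, giving *nitmiot*.
The agentive form *nitmiot*: final consonant = /t/, coronal → -ege → *nitmiotege*.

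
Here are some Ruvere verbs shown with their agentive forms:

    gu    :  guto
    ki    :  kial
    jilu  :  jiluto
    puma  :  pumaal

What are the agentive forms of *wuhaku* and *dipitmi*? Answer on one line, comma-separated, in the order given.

The suffix is conditioned by the last vowel: -to when the last vowel of the stem is a rounded vowel (*gu*, *jilu*); -al when the last vowel of the stem is an unrounded vowel (*ki*, *puma*).
*wuhaku*: last vowel = /u/, a rounded vowel → -to → *wuhakuto*.
*dipitmi*: last vowel = /i/, an unrounded vowel → -al → *dipitmial*.

wuhakuto, dipitmial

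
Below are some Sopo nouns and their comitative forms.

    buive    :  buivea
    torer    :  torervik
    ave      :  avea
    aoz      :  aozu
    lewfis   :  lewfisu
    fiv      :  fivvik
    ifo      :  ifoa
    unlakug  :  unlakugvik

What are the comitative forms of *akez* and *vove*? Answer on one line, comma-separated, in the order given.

akezu, vovea

The suffix is conditioned by the final sound: -u when the stem ends in a sibilant (*aoz*, *lewfis*); -vik when the stem ends in a non-sibilant consonant (*torer*, *fiv*, *unlakug*); -a when the stem ends in a vowel (*buive*, *ave*, *ifo*).
*akez* — final sound /z/ (a sibilant) → -u → *akezu*.
The final sound of *vove* is /e/, which is a vowel, so the suffix is -a, giving *vovea*.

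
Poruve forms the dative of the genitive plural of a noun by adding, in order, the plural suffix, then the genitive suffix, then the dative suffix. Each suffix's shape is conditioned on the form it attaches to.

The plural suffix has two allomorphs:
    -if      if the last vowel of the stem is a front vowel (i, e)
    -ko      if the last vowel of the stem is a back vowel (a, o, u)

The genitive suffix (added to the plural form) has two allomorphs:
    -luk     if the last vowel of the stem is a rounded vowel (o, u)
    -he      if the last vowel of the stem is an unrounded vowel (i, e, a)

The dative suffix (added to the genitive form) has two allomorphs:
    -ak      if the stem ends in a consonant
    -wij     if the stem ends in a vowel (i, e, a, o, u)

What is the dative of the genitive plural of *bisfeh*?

*bisfeh*: last vowel = /e/, a front vowel → -if → *bisfehif*.
The plural form *bisfehif*: last vowel = /i/, an unrounded vowel → -he → *bisfehifhe*.
Since the final sound of the genitive form *bisfehifhe* is /e/ (a vowel), it takes -wij, giving *bisfehifhewij*.

bisfehifhewij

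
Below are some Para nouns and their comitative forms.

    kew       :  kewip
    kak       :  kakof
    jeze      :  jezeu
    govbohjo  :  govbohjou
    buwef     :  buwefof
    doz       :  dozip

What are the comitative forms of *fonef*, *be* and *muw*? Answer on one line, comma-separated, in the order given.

fonefof, beu, muwip

The alternation tracks the final sound of the stem — -of when the stem ends in a voiceless consonant (*kak*, *buwef*); -ip when the stem ends in a voiced consonant (*kew*, *doz*); -u when the stem ends in a vowel (*jeze*, *govbohjo*).
*fonef* — final sound /f/ (a voiceless consonant) → -of → *fonefof*.
The final sound of *be* is /e/, which is a vowel, so the suffix is -u, giving *beu*.
*muw* — final sound /w/ (a voiced consonant) → -ip → *muwip*.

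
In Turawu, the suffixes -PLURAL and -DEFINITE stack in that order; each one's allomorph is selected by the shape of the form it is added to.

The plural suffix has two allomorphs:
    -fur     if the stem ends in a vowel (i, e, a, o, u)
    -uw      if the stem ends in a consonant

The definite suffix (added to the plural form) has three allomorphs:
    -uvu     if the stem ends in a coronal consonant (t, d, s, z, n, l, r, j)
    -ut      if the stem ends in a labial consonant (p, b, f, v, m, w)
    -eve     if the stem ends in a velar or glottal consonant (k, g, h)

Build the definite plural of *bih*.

*bih*: final sound = /h/, a consonant → -uw → *bihuw*.
Since the final consonant of the plural form *bihuw* is /w/ (labial), it takes -ut, giving *bihuwut*.

bihuwut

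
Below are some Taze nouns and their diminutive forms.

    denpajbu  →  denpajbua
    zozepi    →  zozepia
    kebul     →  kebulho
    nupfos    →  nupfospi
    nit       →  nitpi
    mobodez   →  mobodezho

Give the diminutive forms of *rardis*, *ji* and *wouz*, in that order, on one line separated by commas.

rardispi, jia, wouzho

The pattern is voicing of the final sound: -pi when the stem ends in a voiceless consonant (*nupfos*, *nit*); -ho when the stem ends in a voiced consonant (*kebul*, *mobodez*); -a when the stem ends in a vowel (*denpajbu*, *zozepi*).
*rardis*: final sound = /s/, a voiceless consonant → -pi → *rardispi*.
Since the final sound of *ji* is /i/ (a vowel), it takes -a, giving *jia*.
*wouz* — final sound /z/ (a voiced consonant) → -ho → *wouzho*.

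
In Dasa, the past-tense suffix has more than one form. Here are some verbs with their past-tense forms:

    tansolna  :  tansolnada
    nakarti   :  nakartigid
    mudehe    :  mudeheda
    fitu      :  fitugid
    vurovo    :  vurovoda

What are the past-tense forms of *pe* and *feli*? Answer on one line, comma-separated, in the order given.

The pattern is height harmony: -gid when the last vowel of the stem is a high vowel (*nakarti*, *fitu*); -da when the last vowel of the stem is a non-high vowel (*tansolna*, *mudehe*, *vurovo*).
Since the last vowel of *pe* is /e/ (a non-high vowel), it takes -da, giving *peda*.
*feli*: last vowel = /i/, a high vowel → -gid → *feligid*.

peda, feligid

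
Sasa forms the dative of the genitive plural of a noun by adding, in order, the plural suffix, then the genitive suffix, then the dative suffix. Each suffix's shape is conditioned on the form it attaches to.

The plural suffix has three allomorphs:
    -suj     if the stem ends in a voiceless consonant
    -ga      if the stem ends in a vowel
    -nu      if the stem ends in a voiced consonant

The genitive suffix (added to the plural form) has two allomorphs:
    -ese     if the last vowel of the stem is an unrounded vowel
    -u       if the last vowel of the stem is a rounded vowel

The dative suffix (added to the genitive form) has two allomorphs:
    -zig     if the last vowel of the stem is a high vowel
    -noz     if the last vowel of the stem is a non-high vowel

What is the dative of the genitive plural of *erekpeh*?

erekpehsujuzig

The final sound of *erekpeh* is /h/, which is a voiceless consonant, so the plural suffix is -suj, giving *erekpehsuj*.
The plural form *erekpehsuj*: last vowel = /u/, a rounded vowel → -u → *erekpehsuju*.
The genitive form *erekpehsuju* — last vowel /u/ (a high vowel) → -zig → *erekpehsujuzig*.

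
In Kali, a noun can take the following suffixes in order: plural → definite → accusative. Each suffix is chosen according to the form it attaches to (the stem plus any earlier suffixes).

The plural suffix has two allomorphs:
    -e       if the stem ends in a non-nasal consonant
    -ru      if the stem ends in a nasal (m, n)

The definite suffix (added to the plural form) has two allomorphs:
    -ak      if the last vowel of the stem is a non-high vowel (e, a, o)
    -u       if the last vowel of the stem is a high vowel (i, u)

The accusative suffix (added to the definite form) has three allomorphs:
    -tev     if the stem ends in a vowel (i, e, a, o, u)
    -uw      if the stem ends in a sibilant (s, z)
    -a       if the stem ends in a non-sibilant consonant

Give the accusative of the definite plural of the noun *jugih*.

jugiheaka

*jugih*: final consonant = /h/, non-nasal → -e → *jugihe*.
Since the last vowel of the plural form *jugihe* is /e/ (a non-high vowel), it takes -ak, giving *jugiheak*.
The definite form *jugiheak*: final sound = /k/, a non-sibilant consonant → -a → *jugiheaka*.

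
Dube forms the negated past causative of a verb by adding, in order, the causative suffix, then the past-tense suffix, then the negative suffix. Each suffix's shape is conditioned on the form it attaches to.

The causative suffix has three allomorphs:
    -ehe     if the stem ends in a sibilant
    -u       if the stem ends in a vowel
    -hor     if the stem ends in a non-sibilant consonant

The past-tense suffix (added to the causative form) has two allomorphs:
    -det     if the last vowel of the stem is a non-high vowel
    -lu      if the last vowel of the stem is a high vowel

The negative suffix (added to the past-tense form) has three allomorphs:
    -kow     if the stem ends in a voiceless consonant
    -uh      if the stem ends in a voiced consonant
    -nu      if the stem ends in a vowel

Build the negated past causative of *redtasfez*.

redtasfezehedetkow

*redtasfez* — final sound /z/ (a sibilant) → -ehe → *redtasfezehe*.
The causative form *redtasfezehe* — last vowel /e/ (a non-high vowel) → -det → *redtasfezehedet*.
The past-tense form *redtasfezehedet*: final sound = /t/, a voiceless consonant → -kow → *redtasfezehedetkow*.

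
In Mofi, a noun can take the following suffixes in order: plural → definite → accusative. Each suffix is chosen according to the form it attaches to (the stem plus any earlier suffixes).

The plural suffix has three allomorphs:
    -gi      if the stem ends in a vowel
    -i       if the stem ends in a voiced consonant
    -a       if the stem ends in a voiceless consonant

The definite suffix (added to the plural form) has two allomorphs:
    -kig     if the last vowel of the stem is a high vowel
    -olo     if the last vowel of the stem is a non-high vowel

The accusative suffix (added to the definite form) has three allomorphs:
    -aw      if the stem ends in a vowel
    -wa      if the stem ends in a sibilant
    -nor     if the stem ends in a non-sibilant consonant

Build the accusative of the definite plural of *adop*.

adopaoloaw

Since the final sound of *adop* is /p/ (a voiceless consonant), it takes -a, giving *adopa*.
The plural form *adopa*: last vowel = /a/, a non-high vowel → -olo → *adopaolo*.
The definite form *adopaolo* — final sound /o/ (a vowel) → -aw → *adopaoloaw*.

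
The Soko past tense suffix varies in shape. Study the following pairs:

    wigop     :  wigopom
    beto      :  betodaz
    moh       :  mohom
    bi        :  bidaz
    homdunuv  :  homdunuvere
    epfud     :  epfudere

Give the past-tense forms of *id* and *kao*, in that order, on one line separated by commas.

The suffix is conditioned by the final sound: -om when the stem ends in a voiceless consonant (*wigop*, *moh*); -ere when the stem ends in a voiced consonant (*homdunuv*, *epfud*); -daz when the stem ends in a vowel (*beto*, *bi*).
The final sound of *id* is /d/, which is a voiced consonant, so the suffix is -ere, giving *idere*.
The final sound of *kao* is /o/, which is a vowel, so the suffix is -daz, giving *kaodaz*.

idere, kaodaz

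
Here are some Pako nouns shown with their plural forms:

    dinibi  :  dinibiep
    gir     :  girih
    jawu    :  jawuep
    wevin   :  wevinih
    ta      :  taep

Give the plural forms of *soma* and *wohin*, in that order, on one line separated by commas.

somaep, wohinih

The pattern is consonant vs. vowel: -ih when the stem ends in a consonant (*gir*, *wevin*); -ep when the stem ends in a vowel (*dinibi*, *jawu*, *ta*).
Since the final sound of *soma* is /a/ (a vowel), it takes -ep, giving *somaep*.
*wohin*: final sound = /n/, a consonant → -ih → *wohinih*.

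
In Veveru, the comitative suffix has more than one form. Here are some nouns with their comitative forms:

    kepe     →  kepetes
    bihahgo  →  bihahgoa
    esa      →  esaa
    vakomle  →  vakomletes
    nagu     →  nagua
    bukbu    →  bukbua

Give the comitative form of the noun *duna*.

dunaa

Looking at the last vowel of each stem: -tes when the last vowel of the stem is a front vowel (*kepe*, *vakomle*); -a when the last vowel of the stem is a back vowel (*bihahgo*, *esa*, *nagu*, *bukbu*).
*duna* — last vowel /a/ (a back vowel) → -a → *dunaa*.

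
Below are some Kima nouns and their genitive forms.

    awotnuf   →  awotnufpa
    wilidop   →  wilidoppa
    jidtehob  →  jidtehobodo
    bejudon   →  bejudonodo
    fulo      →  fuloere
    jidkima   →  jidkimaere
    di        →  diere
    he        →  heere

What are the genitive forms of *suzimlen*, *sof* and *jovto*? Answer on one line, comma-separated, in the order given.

The suffix is conditioned by the final sound: -pa when the stem ends in a voiceless consonant (*awotnuf*, *wilidop*); -odo when the stem ends in a voiced consonant (*jidtehob*, *bejudon*); -ere when the stem ends in a vowel (*fulo*, *jidkima*, *di*, *he*).
Since the final sound of *suzimlen* is /n/ (a voiced consonant), it takes -odo, giving *suzimlenodo*.
Since the final sound of *sof* is /f/ (a voiceless consonant), it takes -pa, giving *sofpa*.
The final sound of *jovto* is /o/, which is a vowel, so the suffix is -ere, giving *jovtoere*.

suzimlenodo, sofpa, jovtoere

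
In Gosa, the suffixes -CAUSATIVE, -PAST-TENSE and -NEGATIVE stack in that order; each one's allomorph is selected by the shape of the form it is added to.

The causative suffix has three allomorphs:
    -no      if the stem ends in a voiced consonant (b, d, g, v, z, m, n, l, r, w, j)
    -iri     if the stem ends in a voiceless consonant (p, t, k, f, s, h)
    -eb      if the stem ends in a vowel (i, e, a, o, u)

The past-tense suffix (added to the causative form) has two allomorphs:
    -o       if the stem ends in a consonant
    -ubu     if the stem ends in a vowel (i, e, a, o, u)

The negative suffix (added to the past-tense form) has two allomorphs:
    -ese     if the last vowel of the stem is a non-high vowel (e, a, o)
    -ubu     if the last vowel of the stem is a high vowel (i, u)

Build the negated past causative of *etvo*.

etvoeboese

Since the final sound of *etvo* is /o/ (a vowel), it takes -eb, giving *etvoeb*.
The final sound of the causative form *etvoeb* is /b/, which is a consonant, so the past-tense suffix is -o, giving *etvoebo*.
The past-tense form *etvoebo* — last vowel /o/ (a non-high vowel) → -ese → *etvoeboese*.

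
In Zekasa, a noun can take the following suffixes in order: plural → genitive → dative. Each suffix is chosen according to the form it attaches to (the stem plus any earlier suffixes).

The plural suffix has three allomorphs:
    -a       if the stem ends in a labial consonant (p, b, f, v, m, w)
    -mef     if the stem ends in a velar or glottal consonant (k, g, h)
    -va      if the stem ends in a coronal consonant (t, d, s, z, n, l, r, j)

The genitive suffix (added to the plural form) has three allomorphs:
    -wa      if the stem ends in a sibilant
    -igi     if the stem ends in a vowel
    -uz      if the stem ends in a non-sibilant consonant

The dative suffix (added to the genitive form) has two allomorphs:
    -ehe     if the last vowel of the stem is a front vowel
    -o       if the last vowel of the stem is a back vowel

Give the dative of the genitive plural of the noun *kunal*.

*kunal*: final consonant = /l/, coronal → -va → *kunalva*.
The plural form *kunalva*: final sound = /a/, a vowel → -igi → *kunalvaigi*.
The last vowel of the genitive form *kunalvaigi* is /i/, which is a front vowel, so the dative suffix is -ehe, giving *kunalvaigiehe*.

kunalvaigiehe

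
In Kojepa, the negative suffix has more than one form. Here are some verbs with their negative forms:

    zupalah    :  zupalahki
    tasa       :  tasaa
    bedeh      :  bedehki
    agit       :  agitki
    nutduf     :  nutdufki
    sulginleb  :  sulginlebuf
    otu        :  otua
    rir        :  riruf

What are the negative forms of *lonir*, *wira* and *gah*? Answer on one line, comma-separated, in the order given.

loniruf, wiraa, gahki

The pattern is voicing of the final sound: -ki when the stem ends in a voiceless consonant (*zupalah*, *bedeh*, *agit*, *nutduf*); -uf when the stem ends in a voiced consonant (*sulginleb*, *rir*); -a when the stem ends in a vowel (*tasa*, *otu*).
*lonir*: final sound = /r/, a voiced consonant → -uf → *loniruf*.
Since the final sound of *wira* is /a/ (a vowel), it takes -a, giving *wiraa*.
The final sound of *gah* is /h/, which is a voiceless consonant, so the suffix is -ki, giving *gahki*.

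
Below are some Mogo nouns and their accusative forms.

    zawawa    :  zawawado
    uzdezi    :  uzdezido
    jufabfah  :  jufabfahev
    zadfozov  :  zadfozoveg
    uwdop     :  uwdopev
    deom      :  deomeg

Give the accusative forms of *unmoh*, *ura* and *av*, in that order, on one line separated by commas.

The alternation tracks the final sound of the stem — -ev when the stem ends in a voiceless consonant (*jufabfah*, *uwdop*); -eg when the stem ends in a voiced consonant (*zadfozov*, *deom*); -do when the stem ends in a vowel (*zawawa*, *uzdezi*).
Since the final sound of *unmoh* is /h/ (a voiceless consonant), it takes -ev, giving *unmohev*.
The final sound of *ura* is /a/, which is a vowel, so the suffix is -do, giving *urado*.
*av*: final sound = /v/, a voiced consonant → -eg → *aveg*.

unmohev, urado, aveg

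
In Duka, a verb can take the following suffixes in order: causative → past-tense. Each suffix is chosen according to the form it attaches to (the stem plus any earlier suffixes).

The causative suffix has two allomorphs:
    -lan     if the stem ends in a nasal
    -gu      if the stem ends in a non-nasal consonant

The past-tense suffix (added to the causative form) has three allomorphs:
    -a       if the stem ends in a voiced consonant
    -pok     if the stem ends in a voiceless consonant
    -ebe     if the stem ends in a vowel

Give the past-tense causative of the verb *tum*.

*tum*: final consonant = /m/, a nasal → -lan → *tumlan*.
Since the final sound of the causative form *tumlan* is /n/ (a voiced consonant), it takes -a, giving *tumlana*.

tumlana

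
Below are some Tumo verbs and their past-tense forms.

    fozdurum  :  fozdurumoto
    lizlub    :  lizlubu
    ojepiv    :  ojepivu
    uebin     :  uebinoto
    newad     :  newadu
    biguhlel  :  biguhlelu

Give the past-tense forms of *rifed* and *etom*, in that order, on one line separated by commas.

rifedu, etomoto

The pattern is nasality of the final consonant: -oto when the stem ends in a nasal (*fozdurum*, *uebin*); -u when the stem ends in a non-nasal consonant (*lizlub*, *ojepiv*, *newad*, *biguhlel*).
The final consonant of *rifed* is /d/, which is non-nasal, so the suffix is -u, giving *rifedu*.
Since the final consonant of *etom* is /m/ (a nasal), it takes -oto, giving *etomoto*.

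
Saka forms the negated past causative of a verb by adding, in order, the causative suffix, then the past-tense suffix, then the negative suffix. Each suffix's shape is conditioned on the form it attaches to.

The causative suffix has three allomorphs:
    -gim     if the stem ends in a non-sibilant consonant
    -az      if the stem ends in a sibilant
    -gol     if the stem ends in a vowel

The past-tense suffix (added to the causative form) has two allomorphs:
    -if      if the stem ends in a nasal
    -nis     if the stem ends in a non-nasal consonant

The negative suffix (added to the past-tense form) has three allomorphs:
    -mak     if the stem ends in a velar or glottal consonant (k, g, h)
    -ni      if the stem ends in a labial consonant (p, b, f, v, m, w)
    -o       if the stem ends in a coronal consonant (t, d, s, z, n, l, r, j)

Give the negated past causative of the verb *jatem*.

The final sound of *jatem* is /m/, which is a non-sibilant consonant, so the causative suffix is -gim, giving *jatemgim*.
The causative form *jatemgim* — final consonant /m/ (a nasal) → -if → *jatemgimif*.
The final consonant of the past-tense form *jatemgimif* is /f/, which is labial, so the negative suffix is -ni, giving *jatemgimifni*.

jatemgimifni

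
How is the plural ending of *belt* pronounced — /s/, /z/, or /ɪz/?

The stem *belt* ends in a voiceless non-sibilant consonant.
The plural suffix surfaces as /ɪz/ after sibilants, /s/ after other voiceless consonants, and /z/ after other voiced sounds.
So the plural -s on *belt* is pronounced /s/.

/s/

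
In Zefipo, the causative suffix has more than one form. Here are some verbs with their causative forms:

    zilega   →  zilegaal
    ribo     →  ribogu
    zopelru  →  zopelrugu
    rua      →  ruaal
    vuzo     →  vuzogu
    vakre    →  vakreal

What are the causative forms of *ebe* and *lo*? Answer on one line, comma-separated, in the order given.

The alternation tracks the last vowel of the stem — -gu when the last vowel of the stem is a rounded vowel (*ribo*, *zopelru*, *vuzo*); -al when the last vowel of the stem is an unrounded vowel (*zilega*, *rua*, *vakre*).
The last vowel of *ebe* is /e/, which is an unrounded vowel, so the suffix is -al, giving *ebeal*.
Since the last vowel of *lo* is /o/ (a rounded vowel), it takes -gu, giving *logu*.

ebeal, logu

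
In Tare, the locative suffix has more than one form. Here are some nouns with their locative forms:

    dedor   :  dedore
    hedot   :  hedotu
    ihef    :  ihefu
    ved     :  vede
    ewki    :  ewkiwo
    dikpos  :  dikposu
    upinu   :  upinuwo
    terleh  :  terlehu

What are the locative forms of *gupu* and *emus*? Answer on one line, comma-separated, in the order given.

The pattern is voicing of the final sound: -u when the stem ends in a voiceless consonant (*hedot*, *ihef*, *dikpos*, *terleh*); -e when the stem ends in a voiced consonant (*dedor*, *ved*); -wo when the stem ends in a vowel (*ewki*, *upinu*).
*gupu*: final sound = /u/, a vowel → -wo → *gupuwo*.
*emus* — final sound /s/ (a voiceless consonant) → -u → *emusu*.

gupuwo, emusu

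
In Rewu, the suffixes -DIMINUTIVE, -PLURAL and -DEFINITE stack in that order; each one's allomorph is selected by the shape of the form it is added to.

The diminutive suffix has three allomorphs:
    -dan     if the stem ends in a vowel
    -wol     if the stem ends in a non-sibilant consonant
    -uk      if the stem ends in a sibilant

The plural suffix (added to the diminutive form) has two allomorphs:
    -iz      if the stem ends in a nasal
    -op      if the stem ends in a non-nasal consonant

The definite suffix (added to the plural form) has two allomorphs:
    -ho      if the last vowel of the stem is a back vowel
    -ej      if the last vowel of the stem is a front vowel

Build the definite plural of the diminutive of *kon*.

konwolopho

*kon*: final sound = /n/, a non-sibilant consonant → -wol → *konwol*.
The diminutive form *konwol* — final consonant /l/ (non-nasal) → -op → *konwolop*.
Since the last vowel of the plural form *konwolop* is /o/ (a back vowel), it takes -ho, giving *konwolopho*.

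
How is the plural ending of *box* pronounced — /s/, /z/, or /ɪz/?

/ɪz/

The stem *box* ends in a sibilant (/s, z, ʃ, ʒ, tʃ, dʒ/).
The plural suffix surfaces as /ɪz/ after sibilants, /s/ after other voiceless consonants, and /z/ after other voiced sounds.
So the plural -s on *box* is pronounced /ɪz/.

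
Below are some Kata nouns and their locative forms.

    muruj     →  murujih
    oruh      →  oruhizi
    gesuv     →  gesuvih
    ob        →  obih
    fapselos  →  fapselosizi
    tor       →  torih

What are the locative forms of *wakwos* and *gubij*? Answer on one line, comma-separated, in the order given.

Looking at the final consonant of each stem: -izi when the stem ends in a voiceless consonant (*oruh*, *fapselos*); -ih when the stem ends in a voiced consonant (*muruj*, *gesuv*, *ob*, *tor*).
Since the final consonant of *wakwos* is /s/ (voiceless), it takes -izi, giving *wakwosizi*.
Since the final consonant of *gubij* is /j/ (voiced), it takes -ih, giving *gubijih*.

wakwosizi, gubijih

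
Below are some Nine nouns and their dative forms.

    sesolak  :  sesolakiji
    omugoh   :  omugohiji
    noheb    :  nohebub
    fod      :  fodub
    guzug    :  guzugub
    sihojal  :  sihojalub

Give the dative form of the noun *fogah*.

fogahiji

The suffix is conditioned by the final consonant: -iji when the stem ends in a voiceless consonant (*sesolak*, *omugoh*); -ub when the stem ends in a voiced consonant (*noheb*, *fod*, *guzug*, *sihojal*).
*fogah* — final consonant /h/ (voiceless) → -iji → *fogahiji*.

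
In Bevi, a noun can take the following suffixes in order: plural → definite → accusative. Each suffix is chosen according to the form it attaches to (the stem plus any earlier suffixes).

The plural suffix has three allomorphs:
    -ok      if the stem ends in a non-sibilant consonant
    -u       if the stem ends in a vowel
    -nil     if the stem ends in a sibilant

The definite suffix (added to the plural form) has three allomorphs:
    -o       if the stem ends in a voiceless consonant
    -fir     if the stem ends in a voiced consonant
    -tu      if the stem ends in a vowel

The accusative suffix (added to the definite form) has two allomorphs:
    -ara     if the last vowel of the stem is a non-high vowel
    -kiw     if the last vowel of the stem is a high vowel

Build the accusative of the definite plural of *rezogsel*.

The final sound of *rezogsel* is /l/, which is a non-sibilant consonant, so the plural suffix is -ok, giving *rezogselok*.
The plural form *rezogselok*: final sound = /k/, a voiceless consonant → -o → *rezogseloko*.
The last vowel of the definite form *rezogseloko* is /o/, which is a non-high vowel, so the accusative suffix is -ara, giving *rezogselokoara*.

rezogselokoara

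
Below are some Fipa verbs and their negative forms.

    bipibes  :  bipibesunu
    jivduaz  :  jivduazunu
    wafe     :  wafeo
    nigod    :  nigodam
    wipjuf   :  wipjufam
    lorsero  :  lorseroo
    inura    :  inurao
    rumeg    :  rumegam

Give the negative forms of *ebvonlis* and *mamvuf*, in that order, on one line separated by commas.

ebvonlisunu, mamvufam

Looking at the final sound of each stem: -unu when the stem ends in a sibilant (*bipibes*, *jivduaz*); -am when the stem ends in a non-sibilant consonant (*nigod*, *wipjuf*, *rumeg*); -o when the stem ends in a vowel (*wafe*, *lorsero*, *inura*).
*ebvonlis* — final sound /s/ (a sibilant) → -unu → *ebvonlisunu*.
*mamvuf* — final sound /f/ (a non-sibilant consonant) → -am → *mamvufam*.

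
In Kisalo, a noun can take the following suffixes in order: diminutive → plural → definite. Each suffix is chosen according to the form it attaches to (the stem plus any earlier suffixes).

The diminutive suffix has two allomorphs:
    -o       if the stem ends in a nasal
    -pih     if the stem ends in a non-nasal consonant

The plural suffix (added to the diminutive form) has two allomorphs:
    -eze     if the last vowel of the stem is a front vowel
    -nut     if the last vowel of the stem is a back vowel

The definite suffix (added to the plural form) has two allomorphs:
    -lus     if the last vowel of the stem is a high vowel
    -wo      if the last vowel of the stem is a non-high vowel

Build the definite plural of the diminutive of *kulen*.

kulenonutlus

*kulen* — final consonant /n/ (a nasal) → -o → *kuleno*.
The last vowel of the diminutive form *kuleno* is /o/, which is a back vowel, so the plural suffix is -nut, giving *kulenonut*.
The plural form *kulenonut* — last vowel /u/ (a high vowel) → -lus → *kulenonutlus*.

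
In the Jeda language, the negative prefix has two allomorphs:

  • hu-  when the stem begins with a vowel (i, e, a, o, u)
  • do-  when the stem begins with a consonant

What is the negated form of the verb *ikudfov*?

*ikudfov* — first sound /i/ (a vowel) → hu- → *huikudfov*.

huikudfov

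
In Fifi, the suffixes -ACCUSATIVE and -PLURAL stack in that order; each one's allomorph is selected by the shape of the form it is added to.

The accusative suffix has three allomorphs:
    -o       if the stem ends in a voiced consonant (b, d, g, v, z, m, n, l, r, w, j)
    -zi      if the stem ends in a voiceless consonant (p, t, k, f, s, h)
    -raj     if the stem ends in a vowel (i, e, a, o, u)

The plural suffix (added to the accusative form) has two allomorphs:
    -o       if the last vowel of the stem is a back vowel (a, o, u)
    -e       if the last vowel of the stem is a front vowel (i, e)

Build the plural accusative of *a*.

arajo

The final sound of *a* is /a/, which is a vowel, so the accusative suffix is -raj, giving *araj*.
The last vowel of the accusative form *araj* is /a/, which is a back vowel, so the plural suffix is -o, giving *arajo*.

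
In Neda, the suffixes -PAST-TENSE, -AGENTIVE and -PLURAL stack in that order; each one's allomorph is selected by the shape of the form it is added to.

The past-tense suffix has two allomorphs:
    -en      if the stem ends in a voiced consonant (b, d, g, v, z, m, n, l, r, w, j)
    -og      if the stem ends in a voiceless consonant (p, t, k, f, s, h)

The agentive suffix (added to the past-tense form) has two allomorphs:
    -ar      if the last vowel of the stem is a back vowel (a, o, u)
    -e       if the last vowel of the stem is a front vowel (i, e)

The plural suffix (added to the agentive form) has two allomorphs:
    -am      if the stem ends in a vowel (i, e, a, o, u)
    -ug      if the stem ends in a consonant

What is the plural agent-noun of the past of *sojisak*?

sojisakogarug

*sojisak* — final consonant /k/ (voiceless) → -og → *sojisakog*.
The past-tense form *sojisakog* — last vowel /o/ (a back vowel) → -ar → *sojisakogar*.
The final sound of the agentive form *sojisakogar* is /r/, which is a consonant, so the plural suffix is -ug, giving *sojisakogarug*.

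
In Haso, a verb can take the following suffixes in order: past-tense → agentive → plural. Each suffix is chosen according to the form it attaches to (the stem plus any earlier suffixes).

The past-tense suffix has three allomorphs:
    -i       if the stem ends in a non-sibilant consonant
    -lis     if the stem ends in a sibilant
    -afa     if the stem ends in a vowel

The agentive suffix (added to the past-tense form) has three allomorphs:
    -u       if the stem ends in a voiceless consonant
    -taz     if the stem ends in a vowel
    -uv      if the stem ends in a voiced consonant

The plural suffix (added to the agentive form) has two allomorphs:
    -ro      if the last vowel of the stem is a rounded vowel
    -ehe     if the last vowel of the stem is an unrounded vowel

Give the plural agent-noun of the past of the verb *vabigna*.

*vabigna* — final sound /a/ (a vowel) → -afa → *vabignaafa*.
Since the final sound of the past-tense form *vabignaafa* is /a/ (a vowel), it takes -taz, giving *vabignaafataz*.
The agentive form *vabignaafataz* — last vowel /a/ (an unrounded vowel) → -ehe → *vabignaafatazehe*.

vabignaafatazehe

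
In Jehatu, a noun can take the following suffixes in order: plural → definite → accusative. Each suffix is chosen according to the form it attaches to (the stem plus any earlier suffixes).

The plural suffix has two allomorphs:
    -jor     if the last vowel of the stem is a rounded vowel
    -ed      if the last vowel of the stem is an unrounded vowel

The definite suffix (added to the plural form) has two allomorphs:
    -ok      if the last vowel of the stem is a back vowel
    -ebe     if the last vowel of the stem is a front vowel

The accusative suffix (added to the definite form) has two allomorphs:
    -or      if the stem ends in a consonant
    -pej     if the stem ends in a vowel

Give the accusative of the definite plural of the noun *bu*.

*bu*: last vowel = /u/, a rounded vowel → -jor → *bujor*.
The plural form *bujor*: last vowel = /o/, a back vowel → -ok → *bujorok*.
The definite form *bujorok* — final sound /k/ (a consonant) → -or → *bujorokor*.

bujorokor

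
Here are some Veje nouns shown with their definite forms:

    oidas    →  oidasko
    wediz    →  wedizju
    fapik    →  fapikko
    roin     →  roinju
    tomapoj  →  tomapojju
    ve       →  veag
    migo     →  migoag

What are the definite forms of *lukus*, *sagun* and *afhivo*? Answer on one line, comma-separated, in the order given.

lukusko, sagunju, afhivoag

Looking at the final sound of each stem: -ko when the stem ends in a voiceless consonant (*oidas*, *fapik*); -ju when the stem ends in a voiced consonant (*wediz*, *roin*, *tomapoj*); -ag when the stem ends in a vowel (*ve*, *migo*).
The final sound of *lukus* is /s/, which is a voiceless consonant, so the suffix is -ko, giving *lukusko*.
*sagun* — final sound /n/ (a voiced consonant) → -ju → *sagunju*.
*afhivo* — final sound /o/ (a vowel) → -ag → *afhivoag*.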